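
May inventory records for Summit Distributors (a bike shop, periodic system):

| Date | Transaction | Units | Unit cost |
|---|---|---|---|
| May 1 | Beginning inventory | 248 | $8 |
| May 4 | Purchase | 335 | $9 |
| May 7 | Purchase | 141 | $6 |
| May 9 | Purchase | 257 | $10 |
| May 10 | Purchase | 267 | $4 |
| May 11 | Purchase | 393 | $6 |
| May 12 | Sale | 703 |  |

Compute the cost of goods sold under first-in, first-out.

COGS = $5,719

May 12, 703 sold [FIFO — oldest first]: 248 @ $8 + 335 @ $9 + 120 @ $6 = $5,719
Ending inventory: 21 @ $6 + 257 @ $10 + 267 @ $4 + 393 @ $6 = $6,122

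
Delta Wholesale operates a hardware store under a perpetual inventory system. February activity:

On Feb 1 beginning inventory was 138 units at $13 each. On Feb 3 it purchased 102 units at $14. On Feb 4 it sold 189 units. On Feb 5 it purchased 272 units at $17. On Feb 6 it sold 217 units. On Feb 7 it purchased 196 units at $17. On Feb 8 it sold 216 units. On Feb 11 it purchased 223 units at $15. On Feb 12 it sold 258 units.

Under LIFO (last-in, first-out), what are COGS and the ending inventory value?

Feb 4, 189 sold [LIFO — newest first]: 102 @ $14 + 87 @ $13 = $2,559
Feb 6, 217 sold [LIFO — newest first]: 217 @ $17 = $3,689
Feb 8, 216 sold [LIFO — newest first]: 196 @ $17 + 20 @ $17 = $3,672
Feb 12, 258 sold [LIFO — newest first]: 223 @ $15 + 35 @ $17 = $3,940
Total COGS = $2,559 + $3,689 + $3,672 + $3,940 = $13,860
Ending inventory: 51 @ $13 = $663
Check: goods available $14,523 = COGS $13,860 + ending $663

COGS = $13,860; ending inventory = $663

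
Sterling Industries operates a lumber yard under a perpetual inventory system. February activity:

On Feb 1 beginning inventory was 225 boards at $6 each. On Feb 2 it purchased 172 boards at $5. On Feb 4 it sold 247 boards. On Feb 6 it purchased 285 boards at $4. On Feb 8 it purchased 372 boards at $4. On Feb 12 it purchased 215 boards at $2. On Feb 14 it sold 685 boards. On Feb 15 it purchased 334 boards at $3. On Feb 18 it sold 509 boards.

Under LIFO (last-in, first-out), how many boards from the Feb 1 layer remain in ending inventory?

150

Feb 4, 247 sold [LIFO — newest first]: 172 @ $5 + 75 @ $6 = $1,310
Feb 14, 685 sold [LIFO — newest first]: 215 @ $2 + 372 @ $4 + 98 @ $4 = $2,310
Feb 18, 509 sold [LIFO — newest first]: 334 @ $3 + 175 @ $4 = $1,702
Total COGS = $1,310 + $2,310 + $1,702 = $5,322
Ending inventory: 150 @ $6 + 12 @ $4 = $948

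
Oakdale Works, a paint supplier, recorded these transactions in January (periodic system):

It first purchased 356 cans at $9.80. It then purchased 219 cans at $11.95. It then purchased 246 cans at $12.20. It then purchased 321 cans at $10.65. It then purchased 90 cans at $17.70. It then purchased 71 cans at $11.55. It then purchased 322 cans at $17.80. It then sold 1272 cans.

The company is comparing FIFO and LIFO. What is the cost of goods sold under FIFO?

COGS = $14,580.70

FIFO COGS: 356 @ $9.80 + 219 @ $11.95 + 246 @ $12.20 + 321 @ $10.65 + 90 @ $17.70 + 40 @ $11.55 = $14,580.70
LIFO COGS: 322 @ $17.80 + 71 @ $11.55 + 90 @ $17.70 + 321 @ $10.65 + 246 @ $12.20 + 219 @ $11.95 + 3 @ $9.80 = $17,210.95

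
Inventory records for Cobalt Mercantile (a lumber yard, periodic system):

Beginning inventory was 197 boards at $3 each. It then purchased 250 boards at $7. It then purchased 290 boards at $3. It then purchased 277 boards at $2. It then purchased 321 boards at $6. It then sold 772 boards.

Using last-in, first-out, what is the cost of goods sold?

Sale 1 (772) [LIFO — newest first]: 321 @ $6 + 277 @ $2 + 174 @ $3 = $3,002
Ending inventory: 197 @ $3 + 250 @ $7 + 116 @ $3 = $2,689
Check: goods available $5,691 = COGS $3,002 + ending $2,689

COGS = $3,002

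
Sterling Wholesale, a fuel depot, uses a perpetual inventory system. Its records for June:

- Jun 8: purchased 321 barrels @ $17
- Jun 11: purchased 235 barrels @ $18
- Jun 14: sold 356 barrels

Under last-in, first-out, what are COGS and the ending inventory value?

COGS = $6,287; ending inventory = $3,400

Jun 14, 356 sold [LIFO — newest first]: 235 @ $18 + 121 @ $17 = $6,287
Ending inventory: 200 @ $17 = $3,400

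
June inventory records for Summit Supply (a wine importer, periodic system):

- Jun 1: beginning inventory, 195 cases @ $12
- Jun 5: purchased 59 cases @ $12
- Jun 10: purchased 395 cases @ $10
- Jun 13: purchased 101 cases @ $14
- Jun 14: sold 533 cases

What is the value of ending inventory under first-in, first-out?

Ending inventory = $2,574

Jun 14, 533 sold [FIFO — oldest first]: 195 @ $12 + 59 @ $12 + 279 @ $10 = $5,838
Ending inventory: 116 @ $10 + 101 @ $14 = $2,574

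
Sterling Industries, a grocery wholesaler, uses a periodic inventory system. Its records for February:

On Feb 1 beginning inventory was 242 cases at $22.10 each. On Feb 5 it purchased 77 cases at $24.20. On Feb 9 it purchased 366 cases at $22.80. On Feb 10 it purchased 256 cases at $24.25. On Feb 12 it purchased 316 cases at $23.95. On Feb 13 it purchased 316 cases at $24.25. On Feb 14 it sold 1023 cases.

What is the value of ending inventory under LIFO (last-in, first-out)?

Feb 14, 1023 sold [LIFO — newest first]: 316 @ $24.25 + 316 @ $23.95 + 256 @ $24.25 + 135 @ $22.80 = $24,517.20
Ending inventory: 242 @ $22.10 + 77 @ $24.20 + 231 @ $22.80 = $12,478.40

Ending inventory = $12,478.40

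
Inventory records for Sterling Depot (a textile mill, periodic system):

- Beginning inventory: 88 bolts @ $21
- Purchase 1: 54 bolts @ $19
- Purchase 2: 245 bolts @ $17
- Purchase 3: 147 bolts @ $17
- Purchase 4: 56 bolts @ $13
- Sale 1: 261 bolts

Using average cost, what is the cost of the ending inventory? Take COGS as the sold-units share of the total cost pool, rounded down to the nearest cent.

Sale 1, sell 261: 261/590 × $10,266.00 → $4,541.40
Ending inventory (cost pool remaining) = $5,724.60

Ending inventory = $5,724.60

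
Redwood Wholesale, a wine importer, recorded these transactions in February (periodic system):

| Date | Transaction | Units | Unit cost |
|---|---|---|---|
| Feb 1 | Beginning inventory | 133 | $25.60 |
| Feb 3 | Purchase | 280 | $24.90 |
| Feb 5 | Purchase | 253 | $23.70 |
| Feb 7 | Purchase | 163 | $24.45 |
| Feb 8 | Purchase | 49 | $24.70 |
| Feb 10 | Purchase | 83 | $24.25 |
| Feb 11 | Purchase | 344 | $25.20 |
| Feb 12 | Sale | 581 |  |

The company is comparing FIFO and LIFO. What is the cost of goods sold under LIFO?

FIFO COGS: 133 @ $25.60 + 280 @ $24.90 + 168 @ $23.70 = $14,358.40
LIFO COGS: 344 @ $25.20 + 83 @ $24.25 + 49 @ $24.70 + 105 @ $24.45 = $14,459.10

COGS = $14,459.10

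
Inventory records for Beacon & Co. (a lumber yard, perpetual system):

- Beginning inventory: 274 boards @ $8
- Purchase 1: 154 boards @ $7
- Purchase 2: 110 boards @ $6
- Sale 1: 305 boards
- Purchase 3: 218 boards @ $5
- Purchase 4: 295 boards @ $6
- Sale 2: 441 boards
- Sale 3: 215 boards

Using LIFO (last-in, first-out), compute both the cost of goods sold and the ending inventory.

COGS = $6,070; ending inventory = $720

Sale 1 (305) [LIFO — newest first]: 110 @ $6 + 154 @ $7 + 41 @ $8 = $2,066
Sale 2 (441) [LIFO — newest first]: 295 @ $6 + 146 @ $5 = $2,500
Sale 3 (215) [LIFO — newest first]: 72 @ $5 + 143 @ $8 = $1,504
Total COGS = $2,066 + $2,500 + $1,504 = $6,070
Ending inventory: 90 @ $8 = $720
Check: goods available $6,790 = COGS $6,070 + ending $720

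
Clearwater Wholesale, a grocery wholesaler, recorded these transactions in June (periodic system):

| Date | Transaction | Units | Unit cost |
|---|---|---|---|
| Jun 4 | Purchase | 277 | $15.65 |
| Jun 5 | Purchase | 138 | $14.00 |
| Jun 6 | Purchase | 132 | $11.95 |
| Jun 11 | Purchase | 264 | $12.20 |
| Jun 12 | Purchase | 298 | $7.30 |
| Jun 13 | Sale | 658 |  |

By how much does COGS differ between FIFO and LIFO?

FIFO COGS: 277 @ $15.65 + 138 @ $14.00 + 132 @ $11.95 + 111 @ $12.20 = $9,198.65
LIFO COGS: 298 @ $7.30 + 264 @ $12.20 + 96 @ $11.95 = $6,543.40
Difference = |$9,198.65 − $6,543.40| = $2,655.25

$2,655.25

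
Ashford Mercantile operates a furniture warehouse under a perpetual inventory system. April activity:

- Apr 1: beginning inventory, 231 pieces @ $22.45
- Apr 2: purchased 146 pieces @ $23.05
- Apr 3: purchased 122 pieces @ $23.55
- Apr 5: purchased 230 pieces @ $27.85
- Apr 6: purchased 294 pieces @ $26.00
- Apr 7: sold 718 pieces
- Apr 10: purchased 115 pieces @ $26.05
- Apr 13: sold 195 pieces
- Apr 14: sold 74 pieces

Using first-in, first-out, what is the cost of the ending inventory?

Apr 7, 718 sold [FIFO — oldest first]: 231 @ $22.45 + 146 @ $23.05 + 122 @ $23.55 + 219 @ $27.85 = $17,523.50
Apr 13, 195 sold [FIFO — oldest first]: 11 @ $27.85 + 184 @ $26.00 = $5,090.35
Apr 14, 74 sold [FIFO — oldest first]: 74 @ $26.00 = $1,924.00
Total COGS = $17,523.50 + $5,090.35 + $1,924.00 = $24,537.85
Ending inventory: 36 @ $26.00 + 115 @ $26.05 = $3,931.75

Ending inventory = $3,931.75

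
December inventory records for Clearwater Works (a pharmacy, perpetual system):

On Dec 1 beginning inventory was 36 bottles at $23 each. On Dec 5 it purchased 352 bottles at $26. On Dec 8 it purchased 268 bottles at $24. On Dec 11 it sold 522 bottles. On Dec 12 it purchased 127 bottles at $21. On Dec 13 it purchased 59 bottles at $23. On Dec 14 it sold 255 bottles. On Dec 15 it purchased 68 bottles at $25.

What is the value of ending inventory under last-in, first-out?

Ending inventory = $3,282

Dec 11, 522 sold [LIFO — newest first]: 268 @ $24 + 254 @ $26 = $13,036
Dec 14, 255 sold [LIFO — newest first]: 59 @ $23 + 127 @ $21 + 69 @ $26 = $5,818
Total COGS = $13,036 + $5,818 = $18,854
Ending inventory: 36 @ $23 + 29 @ $26 + 68 @ $25 = $3,282
Check: goods available $22,136 = COGS $18,854 + ending $3,282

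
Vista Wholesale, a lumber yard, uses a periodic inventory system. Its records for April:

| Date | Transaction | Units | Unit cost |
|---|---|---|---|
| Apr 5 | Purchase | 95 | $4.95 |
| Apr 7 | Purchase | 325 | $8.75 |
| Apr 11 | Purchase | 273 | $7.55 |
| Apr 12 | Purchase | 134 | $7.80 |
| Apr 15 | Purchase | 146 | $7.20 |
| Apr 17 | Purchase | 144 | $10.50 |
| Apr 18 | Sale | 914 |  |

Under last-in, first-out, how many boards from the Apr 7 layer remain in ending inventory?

Apr 18, 914 sold [LIFO — newest first]: 144 @ $10.50 + 146 @ $7.20 + 134 @ $7.80 + 273 @ $7.55 + 217 @ $8.75 = $7,568.30
Ending inventory: 95 @ $4.95 + 108 @ $8.75 = $1,415.25
Check: goods available $8,983.55 = COGS $7,568.30 + ending $1,415.25

108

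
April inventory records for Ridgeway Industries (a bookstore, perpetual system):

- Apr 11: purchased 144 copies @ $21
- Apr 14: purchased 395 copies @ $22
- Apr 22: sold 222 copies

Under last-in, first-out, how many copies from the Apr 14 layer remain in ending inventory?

173

Apr 22, 222 sold [LIFO — newest first]: 222 @ $22 = $4,884
Ending inventory: 144 @ $21 + 173 @ $22 = $6,830
Check: goods available $11,714 = COGS $4,884 + ending $6,830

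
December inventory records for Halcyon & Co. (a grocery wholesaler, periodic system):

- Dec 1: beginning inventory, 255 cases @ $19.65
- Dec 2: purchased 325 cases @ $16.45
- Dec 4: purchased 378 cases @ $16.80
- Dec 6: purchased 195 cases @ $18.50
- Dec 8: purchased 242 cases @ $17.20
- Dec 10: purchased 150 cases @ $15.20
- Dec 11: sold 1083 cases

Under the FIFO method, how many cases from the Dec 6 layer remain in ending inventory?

Dec 11, 1083 sold [FIFO — oldest first]: 255 @ $19.65 + 325 @ $16.45 + 378 @ $16.80 + 125 @ $18.50 = $19,019.90
Ending inventory: 70 @ $18.50 + 242 @ $17.20 + 150 @ $15.20 = $7,737.40

70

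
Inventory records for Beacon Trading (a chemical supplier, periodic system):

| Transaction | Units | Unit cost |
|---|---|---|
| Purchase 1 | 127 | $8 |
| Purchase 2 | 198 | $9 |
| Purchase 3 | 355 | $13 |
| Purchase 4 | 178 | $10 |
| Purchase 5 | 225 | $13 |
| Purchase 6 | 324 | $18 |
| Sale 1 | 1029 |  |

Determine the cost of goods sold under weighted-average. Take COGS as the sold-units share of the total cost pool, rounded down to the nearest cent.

COGS = $13,127.61

Sale 1, sell 1029: 1029/1407 × $17,950.00 → $13,127.61
Ending inventory (cost pool remaining) = $4,822.39
Check: goods available $17,950.00 = COGS $13,127.61 + ending $4,822.39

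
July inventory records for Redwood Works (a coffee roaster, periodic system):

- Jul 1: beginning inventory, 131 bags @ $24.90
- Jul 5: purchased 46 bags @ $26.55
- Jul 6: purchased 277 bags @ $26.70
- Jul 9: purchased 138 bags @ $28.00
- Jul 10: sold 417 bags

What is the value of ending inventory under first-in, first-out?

Ending inventory = $4,851.90

Jul 10, 417 sold [FIFO — oldest first]: 131 @ $24.90 + 46 @ $26.55 + 240 @ $26.70 = $10,891.20
Ending inventory: 37 @ $26.70 + 138 @ $28.00 = $4,851.90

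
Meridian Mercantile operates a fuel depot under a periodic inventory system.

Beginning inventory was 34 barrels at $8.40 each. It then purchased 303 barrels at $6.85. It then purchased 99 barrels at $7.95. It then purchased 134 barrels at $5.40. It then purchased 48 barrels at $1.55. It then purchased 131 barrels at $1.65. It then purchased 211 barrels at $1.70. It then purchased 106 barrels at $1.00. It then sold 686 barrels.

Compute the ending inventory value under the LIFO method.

Ending inventory = $2,703.00

Sale 1 (686) [LIFO — newest first]: 106 @ $1.00 + 211 @ $1.70 + 131 @ $1.65 + 48 @ $1.55 + 134 @ $5.40 + 56 @ $7.95 = $1,924.05
Ending inventory: 34 @ $8.40 + 303 @ $6.85 + 43 @ $7.95 = $2,703.00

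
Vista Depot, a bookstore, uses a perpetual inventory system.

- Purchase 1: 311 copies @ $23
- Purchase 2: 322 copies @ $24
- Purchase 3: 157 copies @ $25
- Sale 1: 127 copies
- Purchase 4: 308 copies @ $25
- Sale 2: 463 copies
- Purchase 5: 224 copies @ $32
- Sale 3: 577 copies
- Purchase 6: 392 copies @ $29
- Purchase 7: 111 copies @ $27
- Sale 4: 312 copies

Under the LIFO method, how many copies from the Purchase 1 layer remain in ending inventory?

155

Sale 1 (127) [LIFO — newest first]: 127 @ $25 = $3,175
Sale 2 (463) [LIFO — newest first]: 308 @ $25 + 30 @ $25 + 125 @ $24 = $11,450
Sale 3 (577) [LIFO — newest first]: 224 @ $32 + 197 @ $24 + 156 @ $23 = $15,484
Sale 4 (312) [LIFO — newest first]: 111 @ $27 + 201 @ $29 = $8,826
Total COGS = $3,175 + $11,450 + $15,484 + $8,826 = $38,935
Ending inventory: 155 @ $23 + 191 @ $29 = $9,104
Check: goods available $48,039 = COGS $38,935 + ending $9,104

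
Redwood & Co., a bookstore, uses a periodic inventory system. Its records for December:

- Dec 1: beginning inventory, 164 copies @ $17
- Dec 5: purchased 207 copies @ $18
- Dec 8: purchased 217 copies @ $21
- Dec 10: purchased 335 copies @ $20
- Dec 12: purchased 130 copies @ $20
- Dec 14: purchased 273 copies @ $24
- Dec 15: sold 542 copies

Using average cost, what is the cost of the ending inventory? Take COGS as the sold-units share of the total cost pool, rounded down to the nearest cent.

Dec 15, sell 542: 542/1326 × $26,923.00 → $11,004.72
Ending inventory (cost pool remaining) = $15,918.28
Check: goods available $26,923.00 = COGS $11,004.72 + ending $15,918.28

Ending inventory = $15,918.28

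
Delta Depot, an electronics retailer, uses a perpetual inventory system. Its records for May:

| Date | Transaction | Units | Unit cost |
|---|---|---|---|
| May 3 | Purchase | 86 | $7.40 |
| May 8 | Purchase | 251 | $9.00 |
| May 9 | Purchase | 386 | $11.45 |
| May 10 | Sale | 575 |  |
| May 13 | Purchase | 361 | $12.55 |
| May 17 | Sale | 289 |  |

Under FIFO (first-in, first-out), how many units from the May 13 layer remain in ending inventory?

May 10, 575 sold [FIFO — oldest first]: 86 @ $7.40 + 251 @ $9.00 + 238 @ $11.45 = $5,620.50
May 17, 289 sold [FIFO — oldest first]: 148 @ $11.45 + 141 @ $12.55 = $3,464.15
Total COGS = $5,620.50 + $3,464.15 = $9,084.65
Ending inventory: 220 @ $12.55 = $2,761.00

220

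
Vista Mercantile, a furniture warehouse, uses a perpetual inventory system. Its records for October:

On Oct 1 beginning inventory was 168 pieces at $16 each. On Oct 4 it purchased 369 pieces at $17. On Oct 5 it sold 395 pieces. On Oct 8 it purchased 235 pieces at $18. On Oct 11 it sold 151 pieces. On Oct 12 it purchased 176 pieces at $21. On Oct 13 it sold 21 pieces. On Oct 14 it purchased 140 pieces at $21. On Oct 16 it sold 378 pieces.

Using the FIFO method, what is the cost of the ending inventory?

Oct 5, 395 sold [FIFO — oldest first]: 168 @ $16 + 227 @ $17 = $6,547
Oct 11, 151 sold [FIFO — oldest first]: 142 @ $17 + 9 @ $18 = $2,576
Oct 13, 21 sold [FIFO — oldest first]: 21 @ $18 = $378
Oct 16, 378 sold [FIFO — oldest first]: 205 @ $18 + 173 @ $21 = $7,323
Total COGS = $6,547 + $2,576 + $378 + $7,323 = $16,824
Ending inventory: 3 @ $21 + 140 @ $21 = $3,003

Ending inventory = $3,003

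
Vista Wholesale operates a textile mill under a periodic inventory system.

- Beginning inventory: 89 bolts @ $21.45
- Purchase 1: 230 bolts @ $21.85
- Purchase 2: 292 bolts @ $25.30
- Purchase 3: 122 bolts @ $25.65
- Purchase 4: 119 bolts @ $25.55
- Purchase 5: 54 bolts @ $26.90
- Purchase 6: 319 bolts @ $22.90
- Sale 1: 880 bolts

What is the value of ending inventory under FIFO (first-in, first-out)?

Sale 1 (880) [FIFO — oldest first]: 89 @ $21.45 + 230 @ $21.85 + 292 @ $25.30 + 122 @ $25.65 + 119 @ $25.55 + 28 @ $26.90 = $21,245.10
Ending inventory: 26 @ $26.90 + 319 @ $22.90 = $8,004.50
Check: goods available $29,249.60 = COGS $21,245.10 + ending $8,004.50

Ending inventory = $8,004.50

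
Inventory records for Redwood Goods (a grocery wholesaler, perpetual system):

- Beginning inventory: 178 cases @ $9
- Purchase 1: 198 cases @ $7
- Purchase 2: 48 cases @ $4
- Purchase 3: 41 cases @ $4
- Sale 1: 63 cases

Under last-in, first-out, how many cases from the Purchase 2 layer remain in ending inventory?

26

Sale 1 (63) [LIFO — newest first]: 41 @ $4 + 22 @ $4 = $252
Ending inventory: 178 @ $9 + 198 @ $7 + 26 @ $4 = $3,092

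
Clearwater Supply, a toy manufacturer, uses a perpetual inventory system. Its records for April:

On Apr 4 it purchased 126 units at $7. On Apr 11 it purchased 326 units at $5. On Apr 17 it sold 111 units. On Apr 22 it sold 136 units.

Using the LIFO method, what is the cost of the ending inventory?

Ending inventory = $1,277

Apr 17, 111 sold [LIFO — newest first]: 111 @ $5 = $555
Apr 22, 136 sold [LIFO — newest first]: 136 @ $5 = $680
Total COGS = $555 + $680 = $1,235
Ending inventory: 126 @ $7 + 79 @ $5 = $1,277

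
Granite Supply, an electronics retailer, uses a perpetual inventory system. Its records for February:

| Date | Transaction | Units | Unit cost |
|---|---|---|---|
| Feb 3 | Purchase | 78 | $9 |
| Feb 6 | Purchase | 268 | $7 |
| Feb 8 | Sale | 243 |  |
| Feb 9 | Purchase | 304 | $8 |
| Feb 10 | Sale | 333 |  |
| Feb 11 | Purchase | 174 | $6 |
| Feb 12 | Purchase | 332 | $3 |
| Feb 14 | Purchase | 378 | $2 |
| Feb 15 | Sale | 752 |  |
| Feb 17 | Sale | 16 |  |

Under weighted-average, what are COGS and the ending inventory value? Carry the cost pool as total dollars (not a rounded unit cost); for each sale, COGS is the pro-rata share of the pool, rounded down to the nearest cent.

COGS = $7,136.09; ending inventory = $669.91

After Feb 3: 78 on hand, pool $702.00 (≈ $9.0000 each)
After Feb 6: 346 on hand, pool $2,578.00 (≈ $7.4509 each)
Feb 8, sell 243: 243/346 × $2,578.00 → $1,810.56
After Feb 9: 407 on hand, pool $3,199.44 (≈ $7.8610 each)
Feb 10, sell 333: 333/407 × $3,199.44 → $2,617.72
After Feb 11: 248 on hand, pool $1,625.72 (≈ $6.5553 each)
After Feb 12: 580 on hand, pool $2,621.72 (≈ $4.5202 each)
After Feb 14: 958 on hand, pool $3,377.72 (≈ $3.5258 each)
Feb 15, sell 752: 752/958 × $3,377.72 → $2,651.40
Feb 17, sell 16: 16/206 × $726.32 → $56.41
Total COGS = $1,810.56 + $2,617.72 + $2,651.40 + $56.41 = $7,136.09
Ending inventory (cost pool remaining) = $669.91
Check: goods available $7,806.00 = COGS $7,136.09 + ending $669.91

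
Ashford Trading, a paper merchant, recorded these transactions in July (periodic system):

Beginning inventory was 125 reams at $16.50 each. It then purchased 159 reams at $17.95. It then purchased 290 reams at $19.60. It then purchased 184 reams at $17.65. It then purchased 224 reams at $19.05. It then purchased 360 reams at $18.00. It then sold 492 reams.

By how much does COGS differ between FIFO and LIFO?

FIFO COGS: 125 @ $16.50 + 159 @ $17.95 + 208 @ $19.60 = $8,993.35
LIFO COGS: 360 @ $18.00 + 132 @ $19.05 = $8,994.60
Difference = |$8,993.35 − $8,994.60| = $1.25

$1.25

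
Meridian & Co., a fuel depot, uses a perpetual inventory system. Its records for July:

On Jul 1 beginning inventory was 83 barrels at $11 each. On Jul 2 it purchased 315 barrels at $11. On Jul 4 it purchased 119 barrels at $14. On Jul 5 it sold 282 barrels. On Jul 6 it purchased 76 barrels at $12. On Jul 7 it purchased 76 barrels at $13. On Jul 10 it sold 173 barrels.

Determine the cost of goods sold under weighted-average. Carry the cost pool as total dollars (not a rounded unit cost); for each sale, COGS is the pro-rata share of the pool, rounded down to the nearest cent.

After Jul 1: 83 on hand, pool $913.00 (≈ $11.0000 each)
After Jul 2: 398 on hand, pool $4,378.00 (≈ $11.0000 each)
After Jul 4: 517 on hand, pool $6,044.00 (≈ $11.6905 each)
Jul 5, sell 282: 282/517 × $6,044.00 → $3,296.72
After Jul 6: 311 on hand, pool $3,659.28 (≈ $11.7662 each)
After Jul 7: 387 on hand, pool $4,647.28 (≈ $12.0085 each)
Jul 10, sell 173: 173/387 × $4,647.28 → $2,077.46
Total COGS = $3,296.72 + $2,077.46 = $5,374.18
Ending inventory (cost pool remaining) = $2,569.82

COGS = $5,374.18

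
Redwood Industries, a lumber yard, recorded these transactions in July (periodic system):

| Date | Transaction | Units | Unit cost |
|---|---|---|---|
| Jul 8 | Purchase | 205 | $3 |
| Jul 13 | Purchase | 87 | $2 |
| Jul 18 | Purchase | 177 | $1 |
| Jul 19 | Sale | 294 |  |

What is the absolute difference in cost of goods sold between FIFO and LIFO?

FIFO COGS: 205 @ $3 + 87 @ $2 + 2 @ $1 = $791
LIFO COGS: 177 @ $1 + 87 @ $2 + 30 @ $3 = $441
Difference = |$791 − $441| = $350

$350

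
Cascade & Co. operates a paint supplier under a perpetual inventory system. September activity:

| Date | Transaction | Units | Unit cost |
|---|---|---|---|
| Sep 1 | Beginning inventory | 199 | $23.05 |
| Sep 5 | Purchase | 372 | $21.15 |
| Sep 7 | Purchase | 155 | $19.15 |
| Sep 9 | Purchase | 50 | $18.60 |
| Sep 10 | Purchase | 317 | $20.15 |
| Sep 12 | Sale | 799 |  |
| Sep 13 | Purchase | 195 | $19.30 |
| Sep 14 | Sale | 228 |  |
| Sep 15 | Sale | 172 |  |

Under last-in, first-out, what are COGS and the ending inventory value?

Sep 12, 799 sold [LIFO — newest first]: 317 @ $20.15 + 50 @ $18.60 + 155 @ $19.15 + 277 @ $21.15 = $16,144.35
Sep 14, 228 sold [LIFO — newest first]: 195 @ $19.30 + 33 @ $21.15 = $4,461.45
Sep 15, 172 sold [LIFO — newest first]: 62 @ $21.15 + 110 @ $23.05 = $3,846.80
Total COGS = $16,144.35 + $4,461.45 + $3,846.80 = $24,452.60
Ending inventory: 89 @ $23.05 = $2,051.45

COGS = $24,452.60; ending inventory = $2,051.45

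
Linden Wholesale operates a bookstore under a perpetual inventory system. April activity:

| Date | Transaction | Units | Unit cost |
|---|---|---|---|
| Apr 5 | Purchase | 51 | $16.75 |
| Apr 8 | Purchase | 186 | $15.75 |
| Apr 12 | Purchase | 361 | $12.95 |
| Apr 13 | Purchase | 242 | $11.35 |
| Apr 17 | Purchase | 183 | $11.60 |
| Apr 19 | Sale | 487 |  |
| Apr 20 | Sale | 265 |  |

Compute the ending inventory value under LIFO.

Apr 19, 487 sold [LIFO — newest first]: 183 @ $11.60 + 242 @ $11.35 + 62 @ $12.95 = $5,672.40
Apr 20, 265 sold [LIFO — newest first]: 265 @ $12.95 = $3,431.75
Total COGS = $5,672.40 + $3,431.75 = $9,104.15
Ending inventory: 51 @ $16.75 + 186 @ $15.75 + 34 @ $12.95 = $4,224.05

Ending inventory = $4,224.05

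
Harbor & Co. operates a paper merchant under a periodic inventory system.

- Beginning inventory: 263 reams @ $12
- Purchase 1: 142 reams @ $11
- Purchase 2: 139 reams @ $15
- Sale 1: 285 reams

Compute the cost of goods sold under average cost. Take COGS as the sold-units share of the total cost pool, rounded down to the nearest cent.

Sale 1, sell 285: 285/544 × $6,803.00 → $3,564.07
Ending inventory (cost pool remaining) = $3,238.93
Check: goods available $6,803.00 = COGS $3,564.07 + ending $3,238.93

COGS = $3,564.07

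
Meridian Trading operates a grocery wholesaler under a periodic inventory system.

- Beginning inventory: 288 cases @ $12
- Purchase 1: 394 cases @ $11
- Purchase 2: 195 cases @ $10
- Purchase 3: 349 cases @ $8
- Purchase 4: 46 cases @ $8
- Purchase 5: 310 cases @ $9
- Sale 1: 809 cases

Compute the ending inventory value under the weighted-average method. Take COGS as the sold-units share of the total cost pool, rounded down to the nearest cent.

Ending inventory = $7,666.48

Sale 1, sell 809: 809/1582 × $15,690.00 → $8,023.52
Ending inventory (cost pool remaining) = $7,666.48
Check: goods available $15,690.00 = COGS $8,023.52 + ending $7,666.48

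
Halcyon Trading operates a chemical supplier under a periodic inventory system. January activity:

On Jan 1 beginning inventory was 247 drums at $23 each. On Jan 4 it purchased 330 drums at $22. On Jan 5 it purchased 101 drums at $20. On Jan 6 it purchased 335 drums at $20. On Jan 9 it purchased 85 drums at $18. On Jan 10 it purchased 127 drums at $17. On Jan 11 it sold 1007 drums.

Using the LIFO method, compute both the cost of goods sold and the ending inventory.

COGS = $20,336; ending inventory = $5,014

Jan 11, 1007 sold [LIFO — newest first]: 127 @ $17 + 85 @ $18 + 335 @ $20 + 101 @ $20 + 330 @ $22 + 29 @ $23 = $20,336
Ending inventory: 218 @ $23 = $5,014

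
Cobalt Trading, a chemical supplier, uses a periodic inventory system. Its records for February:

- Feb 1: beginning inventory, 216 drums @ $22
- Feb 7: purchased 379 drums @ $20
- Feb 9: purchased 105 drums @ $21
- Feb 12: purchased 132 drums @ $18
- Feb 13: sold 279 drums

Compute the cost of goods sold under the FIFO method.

Feb 13, 279 sold [FIFO — oldest first]: 216 @ $22 + 63 @ $20 = $6,012
Ending inventory: 316 @ $20 + 105 @ $21 + 132 @ $18 = $10,901

COGS = $6,012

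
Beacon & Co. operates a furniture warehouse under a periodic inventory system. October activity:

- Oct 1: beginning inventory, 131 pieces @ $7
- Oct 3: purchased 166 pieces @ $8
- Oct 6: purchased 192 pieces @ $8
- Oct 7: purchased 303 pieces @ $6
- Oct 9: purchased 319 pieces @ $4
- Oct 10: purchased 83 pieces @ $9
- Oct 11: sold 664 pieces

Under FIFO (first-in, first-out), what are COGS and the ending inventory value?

Oct 11, 664 sold [FIFO — oldest first]: 131 @ $7 + 166 @ $8 + 192 @ $8 + 175 @ $6 = $4,831
Ending inventory: 128 @ $6 + 319 @ $4 + 83 @ $9 = $2,791

COGS = $4,831; ending inventory = $2,791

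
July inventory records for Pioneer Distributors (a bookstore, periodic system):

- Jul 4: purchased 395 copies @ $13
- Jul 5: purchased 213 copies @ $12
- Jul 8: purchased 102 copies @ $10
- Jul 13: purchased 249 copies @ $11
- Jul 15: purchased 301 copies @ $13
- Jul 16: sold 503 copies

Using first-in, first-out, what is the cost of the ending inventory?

Jul 16, 503 sold [FIFO — oldest first]: 395 @ $13 + 108 @ $12 = $6,431
Ending inventory: 105 @ $12 + 102 @ $10 + 249 @ $11 + 301 @ $13 = $8,932

Ending inventory = $8,932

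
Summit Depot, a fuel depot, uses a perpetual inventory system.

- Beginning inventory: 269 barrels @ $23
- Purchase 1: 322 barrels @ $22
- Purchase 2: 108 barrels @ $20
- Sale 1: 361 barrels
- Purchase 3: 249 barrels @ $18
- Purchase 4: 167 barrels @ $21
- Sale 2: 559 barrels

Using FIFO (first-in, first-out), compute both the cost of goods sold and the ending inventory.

COGS = $19,409; ending inventory = $4,011

Sale 1 (361) [FIFO — oldest first]: 269 @ $23 + 92 @ $22 = $8,211
Sale 2 (559) [FIFO — oldest first]: 230 @ $22 + 108 @ $20 + 221 @ $18 = $11,198
Total COGS = $8,211 + $11,198 = $19,409
Ending inventory: 28 @ $18 + 167 @ $21 = $4,011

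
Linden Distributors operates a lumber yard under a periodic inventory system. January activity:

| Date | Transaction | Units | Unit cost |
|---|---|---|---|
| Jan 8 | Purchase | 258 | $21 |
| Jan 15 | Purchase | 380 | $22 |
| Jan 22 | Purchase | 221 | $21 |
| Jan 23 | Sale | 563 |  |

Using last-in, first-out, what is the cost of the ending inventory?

Jan 23, 563 sold [LIFO — newest first]: 221 @ $21 + 342 @ $22 = $12,165
Ending inventory: 258 @ $21 + 38 @ $22 = $6,254

Ending inventory = $6,254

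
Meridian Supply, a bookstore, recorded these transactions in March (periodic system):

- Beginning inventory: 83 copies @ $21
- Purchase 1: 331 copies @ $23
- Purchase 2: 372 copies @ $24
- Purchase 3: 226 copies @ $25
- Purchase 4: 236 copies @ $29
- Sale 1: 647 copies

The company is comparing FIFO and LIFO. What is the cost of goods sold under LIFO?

FIFO COGS: 83 @ $21 + 331 @ $23 + 233 @ $24 = $14,948
LIFO COGS: 236 @ $29 + 226 @ $25 + 185 @ $24 = $16,934

COGS = $16,934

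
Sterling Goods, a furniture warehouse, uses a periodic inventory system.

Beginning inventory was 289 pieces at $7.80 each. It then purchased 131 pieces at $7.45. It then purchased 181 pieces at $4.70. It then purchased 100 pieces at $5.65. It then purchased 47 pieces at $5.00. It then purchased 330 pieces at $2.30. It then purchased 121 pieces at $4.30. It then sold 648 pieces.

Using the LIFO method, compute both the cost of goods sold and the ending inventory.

COGS = $2,314.30; ending inventory = $3,845.85

Sale 1 (648) [LIFO — newest first]: 121 @ $4.30 + 330 @ $2.30 + 47 @ $5.00 + 100 @ $5.65 + 50 @ $4.70 = $2,314.30
Ending inventory: 289 @ $7.80 + 131 @ $7.45 + 131 @ $4.70 = $3,845.85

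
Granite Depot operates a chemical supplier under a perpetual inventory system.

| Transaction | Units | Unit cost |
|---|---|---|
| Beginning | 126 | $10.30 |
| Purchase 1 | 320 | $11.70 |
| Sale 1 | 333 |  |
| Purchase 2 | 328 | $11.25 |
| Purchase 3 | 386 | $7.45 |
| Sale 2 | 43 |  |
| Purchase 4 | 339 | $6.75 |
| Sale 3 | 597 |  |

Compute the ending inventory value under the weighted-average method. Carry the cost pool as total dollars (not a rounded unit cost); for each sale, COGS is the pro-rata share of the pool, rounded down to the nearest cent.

Ending inventory = $4,554.41

After Beginning: 126 on hand, pool $1,297.80 (≈ $10.3000 each)
After Purchase 1: 446 on hand, pool $5,041.80 (≈ $11.3045 each)
Sale 1, sell 333: 333/446 × $5,041.80 → $3,764.39
After Purchase 2: 441 on hand, pool $4,967.41 (≈ $11.2640 each)
After Purchase 3: 827 on hand, pool $7,843.11 (≈ $9.4838 each)
Sale 2, sell 43: 43/827 × $7,843.11 → $407.80
After Purchase 4: 1123 on hand, pool $9,723.56 (≈ $8.6586 each)
Sale 3, sell 597: 597/1123 × $9,723.56 → $5,169.15
Total COGS = $3,764.39 + $407.80 + $5,169.15 = $9,341.34
Ending inventory (cost pool remaining) = $4,554.41
Check: goods available $13,895.75 = COGS $9,341.34 + ending $4,554.41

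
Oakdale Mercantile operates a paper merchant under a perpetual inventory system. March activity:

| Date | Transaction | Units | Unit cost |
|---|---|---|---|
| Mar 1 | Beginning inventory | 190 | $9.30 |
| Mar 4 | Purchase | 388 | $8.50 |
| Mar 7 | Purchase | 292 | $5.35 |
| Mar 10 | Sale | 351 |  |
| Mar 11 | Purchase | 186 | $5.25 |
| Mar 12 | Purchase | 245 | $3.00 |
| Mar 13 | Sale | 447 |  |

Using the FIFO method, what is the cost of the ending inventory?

Mar 10, 351 sold [FIFO — oldest first]: 190 @ $9.30 + 161 @ $8.50 = $3,135.50
Mar 13, 447 sold [FIFO — oldest first]: 227 @ $8.50 + 220 @ $5.35 = $3,106.50
Total COGS = $3,135.50 + $3,106.50 = $6,242.00
Ending inventory: 72 @ $5.35 + 186 @ $5.25 + 245 @ $3.00 = $2,096.70
Check: goods available $8,338.70 = COGS $6,242.00 + ending $2,096.70

Ending inventory = $2,096.70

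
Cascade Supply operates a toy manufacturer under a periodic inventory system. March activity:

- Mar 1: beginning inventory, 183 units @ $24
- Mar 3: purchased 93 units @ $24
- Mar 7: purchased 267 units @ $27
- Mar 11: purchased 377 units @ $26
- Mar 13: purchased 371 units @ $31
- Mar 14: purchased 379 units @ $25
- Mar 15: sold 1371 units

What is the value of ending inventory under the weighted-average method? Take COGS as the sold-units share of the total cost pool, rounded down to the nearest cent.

Mar 15, sell 1371: 1371/1670 × $44,611.00 → $36,623.76
Ending inventory (cost pool remaining) = $7,987.24

Ending inventory = $7,987.24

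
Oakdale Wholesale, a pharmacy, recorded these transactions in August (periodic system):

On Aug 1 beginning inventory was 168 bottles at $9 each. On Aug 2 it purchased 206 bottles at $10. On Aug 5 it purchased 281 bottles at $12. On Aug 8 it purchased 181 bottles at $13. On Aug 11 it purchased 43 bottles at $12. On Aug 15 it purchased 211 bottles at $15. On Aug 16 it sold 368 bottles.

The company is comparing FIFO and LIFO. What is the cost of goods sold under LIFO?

COGS = $5,163

FIFO COGS: 168 @ $9 + 200 @ $10 = $3,512
LIFO COGS: 211 @ $15 + 43 @ $12 + 114 @ $13 = $5,163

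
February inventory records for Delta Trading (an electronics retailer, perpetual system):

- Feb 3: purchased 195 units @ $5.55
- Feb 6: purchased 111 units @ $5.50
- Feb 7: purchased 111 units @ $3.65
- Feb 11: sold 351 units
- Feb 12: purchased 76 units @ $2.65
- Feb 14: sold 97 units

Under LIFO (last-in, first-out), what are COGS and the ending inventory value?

COGS = $2,049.55; ending inventory = $249.75

Feb 11, 351 sold [LIFO — newest first]: 111 @ $3.65 + 111 @ $5.50 + 129 @ $5.55 = $1,731.60
Feb 14, 97 sold [LIFO — newest first]: 76 @ $2.65 + 21 @ $5.55 = $317.95
Total COGS = $1,731.60 + $317.95 = $2,049.55
Ending inventory: 45 @ $5.55 = $249.75
Check: goods available $2,299.30 = COGS $2,049.55 + ending $249.75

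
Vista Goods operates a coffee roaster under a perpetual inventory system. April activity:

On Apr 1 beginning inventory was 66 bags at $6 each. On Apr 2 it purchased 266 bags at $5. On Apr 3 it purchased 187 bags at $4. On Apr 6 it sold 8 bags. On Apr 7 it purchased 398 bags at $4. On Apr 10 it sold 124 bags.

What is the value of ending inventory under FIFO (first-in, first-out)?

Apr 6, 8 sold [FIFO — oldest first]: 8 @ $6 = $48
Apr 10, 124 sold [FIFO — oldest first]: 58 @ $6 + 66 @ $5 = $678
Total COGS = $48 + $678 = $726
Ending inventory: 200 @ $5 + 187 @ $4 + 398 @ $4 = $3,340
Check: goods available $4,066 = COGS $726 + ending $3,340

Ending inventory = $3,340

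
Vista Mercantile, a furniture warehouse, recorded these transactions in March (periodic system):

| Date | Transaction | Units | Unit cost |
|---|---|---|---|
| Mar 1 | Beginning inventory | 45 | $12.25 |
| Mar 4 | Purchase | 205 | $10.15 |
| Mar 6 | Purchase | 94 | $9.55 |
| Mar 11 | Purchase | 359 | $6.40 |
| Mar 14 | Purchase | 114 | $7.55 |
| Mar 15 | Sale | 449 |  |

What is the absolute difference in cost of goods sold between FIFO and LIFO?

FIFO COGS: 45 @ $12.25 + 205 @ $10.15 + 94 @ $9.55 + 105 @ $6.40 = $4,201.70
LIFO COGS: 114 @ $7.55 + 335 @ $6.40 = $3,004.70
Difference = |$4,201.70 − $3,004.70| = $1,197.00

$1,197.00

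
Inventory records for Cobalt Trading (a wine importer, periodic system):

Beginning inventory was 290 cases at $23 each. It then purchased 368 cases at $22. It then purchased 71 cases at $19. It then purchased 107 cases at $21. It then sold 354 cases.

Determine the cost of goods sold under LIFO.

COGS = $7,468

Sale 1 (354) [LIFO — newest first]: 107 @ $21 + 71 @ $19 + 176 @ $22 = $7,468
Ending inventory: 290 @ $23 + 192 @ $22 = $10,894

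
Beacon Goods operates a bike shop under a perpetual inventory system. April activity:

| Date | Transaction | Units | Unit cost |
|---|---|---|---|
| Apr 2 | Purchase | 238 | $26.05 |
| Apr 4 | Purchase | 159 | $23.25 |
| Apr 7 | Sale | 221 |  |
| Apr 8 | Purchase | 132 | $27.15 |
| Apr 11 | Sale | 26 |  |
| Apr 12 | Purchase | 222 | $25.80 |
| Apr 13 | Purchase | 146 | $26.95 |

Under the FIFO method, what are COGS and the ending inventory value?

Apr 7, 221 sold [FIFO — oldest first]: 221 @ $26.05 = $5,757.05
Apr 11, 26 sold [FIFO — oldest first]: 17 @ $26.05 + 9 @ $23.25 = $652.10
Total COGS = $5,757.05 + $652.10 = $6,409.15
Ending inventory: 150 @ $23.25 + 132 @ $27.15 + 222 @ $25.80 + 146 @ $26.95 = $16,733.60

COGS = $6,409.15; ending inventory = $16,733.60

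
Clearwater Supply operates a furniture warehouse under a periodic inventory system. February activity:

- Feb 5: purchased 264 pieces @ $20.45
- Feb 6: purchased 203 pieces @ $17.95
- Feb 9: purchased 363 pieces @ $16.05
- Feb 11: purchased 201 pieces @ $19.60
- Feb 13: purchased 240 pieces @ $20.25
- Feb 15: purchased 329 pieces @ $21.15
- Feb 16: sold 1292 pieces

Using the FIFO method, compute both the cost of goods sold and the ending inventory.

Feb 16, 1292 sold [FIFO — oldest first]: 264 @ $20.45 + 203 @ $17.95 + 363 @ $16.05 + 201 @ $19.60 + 240 @ $20.25 + 21 @ $21.15 = $24,112.55
Ending inventory: 308 @ $21.15 = $6,514.20
Check: goods available $30,626.75 = COGS $24,112.55 + ending $6,514.20

COGS = $24,112.55; ending inventory = $6,514.20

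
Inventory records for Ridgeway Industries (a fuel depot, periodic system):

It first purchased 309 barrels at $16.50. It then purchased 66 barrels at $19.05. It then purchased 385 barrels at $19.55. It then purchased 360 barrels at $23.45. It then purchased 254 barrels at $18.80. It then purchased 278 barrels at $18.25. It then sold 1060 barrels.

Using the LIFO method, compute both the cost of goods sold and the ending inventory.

Sale 1 (1060) [LIFO — newest first]: 278 @ $18.25 + 254 @ $18.80 + 360 @ $23.45 + 168 @ $19.55 = $21,575.10
Ending inventory: 309 @ $16.50 + 66 @ $19.05 + 217 @ $19.55 = $10,598.15
Check: goods available $32,173.25 = COGS $21,575.10 + ending $10,598.15

COGS = $21,575.10; ending inventory = $10,598.15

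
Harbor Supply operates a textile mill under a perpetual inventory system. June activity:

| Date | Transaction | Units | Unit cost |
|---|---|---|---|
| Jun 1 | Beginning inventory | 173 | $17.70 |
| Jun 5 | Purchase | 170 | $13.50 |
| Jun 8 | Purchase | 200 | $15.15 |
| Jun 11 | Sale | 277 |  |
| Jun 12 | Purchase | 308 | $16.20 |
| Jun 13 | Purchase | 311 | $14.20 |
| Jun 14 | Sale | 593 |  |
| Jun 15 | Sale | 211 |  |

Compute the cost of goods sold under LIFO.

Jun 11, 277 sold [LIFO — newest first]: 200 @ $15.15 + 77 @ $13.50 = $4,069.50
Jun 14, 593 sold [LIFO — newest first]: 311 @ $14.20 + 282 @ $16.20 = $8,984.60
Jun 15, 211 sold [LIFO — newest first]: 26 @ $16.20 + 93 @ $13.50 + 92 @ $17.70 = $3,305.10
Total COGS = $4,069.50 + $8,984.60 + $3,305.10 = $16,359.20
Ending inventory: 81 @ $17.70 = $1,433.70
Check: goods available $17,792.90 = COGS $16,359.20 + ending $1,433.70

COGS = $16,359.20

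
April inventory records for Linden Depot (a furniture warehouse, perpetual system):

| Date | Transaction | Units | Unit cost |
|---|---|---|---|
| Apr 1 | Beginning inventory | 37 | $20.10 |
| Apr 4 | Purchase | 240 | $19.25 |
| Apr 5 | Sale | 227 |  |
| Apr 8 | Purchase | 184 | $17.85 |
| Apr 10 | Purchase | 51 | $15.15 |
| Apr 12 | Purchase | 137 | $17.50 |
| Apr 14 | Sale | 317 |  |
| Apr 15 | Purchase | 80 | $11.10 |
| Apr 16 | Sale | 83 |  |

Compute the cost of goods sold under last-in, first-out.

COGS = $10,784.10

Apr 5, 227 sold [LIFO — newest first]: 227 @ $19.25 = $4,369.75
Apr 14, 317 sold [LIFO — newest first]: 137 @ $17.50 + 51 @ $15.15 + 129 @ $17.85 = $5,472.80
Apr 16, 83 sold [LIFO — newest first]: 80 @ $11.10 + 3 @ $17.85 = $941.55
Total COGS = $4,369.75 + $5,472.80 + $941.55 = $10,784.10
Ending inventory: 37 @ $20.10 + 13 @ $19.25 + 52 @ $17.85 = $1,922.15
Check: goods available $12,706.25 = COGS $10,784.10 + ending $1,922.15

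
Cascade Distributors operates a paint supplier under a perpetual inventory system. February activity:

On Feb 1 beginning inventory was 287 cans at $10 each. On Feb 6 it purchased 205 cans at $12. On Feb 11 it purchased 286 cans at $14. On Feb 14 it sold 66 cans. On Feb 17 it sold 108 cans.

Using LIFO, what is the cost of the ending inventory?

Ending inventory = $6,898

Feb 14, 66 sold [LIFO — newest first]: 66 @ $14 = $924
Feb 17, 108 sold [LIFO — newest first]: 108 @ $14 = $1,512
Total COGS = $924 + $1,512 = $2,436
Ending inventory: 287 @ $10 + 205 @ $12 + 112 @ $14 = $6,898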